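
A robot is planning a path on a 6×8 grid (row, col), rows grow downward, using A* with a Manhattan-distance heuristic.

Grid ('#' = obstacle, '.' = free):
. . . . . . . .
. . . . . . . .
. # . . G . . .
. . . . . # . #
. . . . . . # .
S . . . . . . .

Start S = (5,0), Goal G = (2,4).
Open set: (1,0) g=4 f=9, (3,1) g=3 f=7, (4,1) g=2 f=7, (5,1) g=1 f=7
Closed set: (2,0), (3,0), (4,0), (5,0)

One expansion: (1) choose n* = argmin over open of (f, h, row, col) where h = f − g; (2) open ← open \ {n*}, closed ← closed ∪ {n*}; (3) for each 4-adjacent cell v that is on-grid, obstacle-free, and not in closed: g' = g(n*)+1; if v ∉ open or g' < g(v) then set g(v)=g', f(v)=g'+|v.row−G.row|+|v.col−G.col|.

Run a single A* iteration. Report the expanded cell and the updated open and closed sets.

expanded=(3,1); open=[(1,0) g=4 f=9, (3,2) g=4 f=7, (4,1) g=2 f=7, (5,1) g=1 f=7]; closed=[(2,0), (3,0), (3,1), (4,0), (5,0)]

step 1: expand (3,1) (f=7, h=4) → closed; open now [(1,0) g=4 f=9, (3,2) g=4 f=7, (4,1) g=2 f=7, (5,1) g=1 f=7]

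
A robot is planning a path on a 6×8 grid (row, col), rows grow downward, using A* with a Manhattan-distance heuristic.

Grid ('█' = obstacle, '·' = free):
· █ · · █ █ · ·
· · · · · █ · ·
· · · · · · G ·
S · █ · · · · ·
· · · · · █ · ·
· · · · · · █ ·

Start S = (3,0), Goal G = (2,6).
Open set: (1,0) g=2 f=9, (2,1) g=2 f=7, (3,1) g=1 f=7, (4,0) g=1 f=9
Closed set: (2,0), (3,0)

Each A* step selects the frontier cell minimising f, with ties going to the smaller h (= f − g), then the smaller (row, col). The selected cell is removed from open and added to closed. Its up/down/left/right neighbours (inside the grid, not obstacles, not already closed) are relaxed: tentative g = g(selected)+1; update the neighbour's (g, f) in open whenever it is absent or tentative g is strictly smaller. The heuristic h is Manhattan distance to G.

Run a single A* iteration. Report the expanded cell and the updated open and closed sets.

expanded=(2,1); open=[(1,0) g=2 f=9, (1,1) g=3 f=9, (2,2) g=3 f=7, (3,1) g=1 f=7, (4,0) g=1 f=9]; closed=[(2,0), (2,1), (3,0)]

step 1: expand (2,1) (f=7, h=5) → closed; open now [(1,0) g=2 f=9, (1,1) g=3 f=9, (2,2) g=3 f=7, (3,1) g=1 f=7, (4,0) g=1 f=9]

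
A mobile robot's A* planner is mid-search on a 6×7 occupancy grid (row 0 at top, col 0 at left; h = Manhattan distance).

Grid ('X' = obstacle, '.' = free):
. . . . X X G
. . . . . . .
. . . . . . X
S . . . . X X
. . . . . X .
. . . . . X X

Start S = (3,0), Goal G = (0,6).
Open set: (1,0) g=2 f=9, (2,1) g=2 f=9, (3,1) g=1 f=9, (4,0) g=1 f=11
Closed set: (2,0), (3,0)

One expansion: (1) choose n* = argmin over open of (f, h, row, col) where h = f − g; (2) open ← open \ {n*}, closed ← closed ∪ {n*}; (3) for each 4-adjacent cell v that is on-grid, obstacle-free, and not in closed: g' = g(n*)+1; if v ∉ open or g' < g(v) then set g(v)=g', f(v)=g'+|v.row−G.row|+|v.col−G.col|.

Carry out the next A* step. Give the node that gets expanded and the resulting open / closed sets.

expanded=(1,0); open=[(0,0) g=3 f=9, (1,1) g=3 f=9, (2,1) g=2 f=9, (3,1) g=1 f=9, (4,0) g=1 f=11]; closed=[(1,0), (2,0), (3,0)]

step 1: expand (1,0) (f=9, h=7) → closed; open now [(0,0) g=3 f=9, (1,1) g=3 f=9, (2,1) g=2 f=9, (3,1) g=1 f=9, (4,0) g=1 f=11]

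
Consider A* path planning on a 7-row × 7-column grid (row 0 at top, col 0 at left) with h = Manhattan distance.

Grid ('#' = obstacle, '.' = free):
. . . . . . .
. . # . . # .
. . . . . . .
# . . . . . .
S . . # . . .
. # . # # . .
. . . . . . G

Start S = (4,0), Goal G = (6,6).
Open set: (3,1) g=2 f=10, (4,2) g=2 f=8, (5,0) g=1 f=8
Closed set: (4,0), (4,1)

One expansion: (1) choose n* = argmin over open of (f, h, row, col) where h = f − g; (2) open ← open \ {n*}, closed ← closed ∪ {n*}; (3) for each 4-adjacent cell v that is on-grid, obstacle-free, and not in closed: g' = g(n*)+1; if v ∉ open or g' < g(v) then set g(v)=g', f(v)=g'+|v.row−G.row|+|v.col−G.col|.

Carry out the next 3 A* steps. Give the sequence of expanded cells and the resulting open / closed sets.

order=[(4,2) → (5,2) → (6,2)]; open=[(3,1) g=2 f=10, (3,2) g=3 f=10, (5,0) g=1 f=8, (6,1) g=5 f=10, (6,3) g=5 f=8]; closed=[(4,0), (4,1), (4,2), (5,2), (6,2)]

step 1: expand (4,2) (f=8, h=6) → closed; open now [(3,1) g=2 f=10, (3,2) g=3 f=10, (5,0) g=1 f=8, (5,2) g=3 f=8]
step 2: expand (5,2) (f=8, h=5) → closed; open now [(3,1) g=2 f=10, (3,2) g=3 f=10, (5,0) g=1 f=8, (6,2) g=4 f=8]
step 3: expand (6,2) (f=8, h=4) → closed; open now [(3,1) g=2 f=10, (3,2) g=3 f=10, (5,0) g=1 f=8, (6,1) g=5 f=10, (6,3) g=5 f=8]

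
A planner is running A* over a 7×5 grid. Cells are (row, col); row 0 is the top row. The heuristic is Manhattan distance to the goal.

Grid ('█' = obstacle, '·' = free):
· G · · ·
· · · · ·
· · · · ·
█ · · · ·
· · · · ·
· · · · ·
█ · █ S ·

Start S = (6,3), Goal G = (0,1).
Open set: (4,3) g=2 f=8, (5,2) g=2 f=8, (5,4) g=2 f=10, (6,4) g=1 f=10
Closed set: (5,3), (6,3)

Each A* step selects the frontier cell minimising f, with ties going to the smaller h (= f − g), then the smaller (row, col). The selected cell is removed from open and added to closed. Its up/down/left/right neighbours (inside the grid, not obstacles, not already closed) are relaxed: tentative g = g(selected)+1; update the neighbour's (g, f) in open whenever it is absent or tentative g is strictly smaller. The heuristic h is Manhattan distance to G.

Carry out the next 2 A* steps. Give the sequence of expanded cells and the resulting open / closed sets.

step 1: expand (4,3) (f=8, h=6) → closed; open now [(3,3) g=3 f=8, (4,2) g=3 f=8, (4,4) g=3 f=10, (5,2) g=2 f=8, (5,4) g=2 f=10, (6,4) g=1 f=10]
step 2: expand (3,3) (f=8, h=5) → closed; open now [(2,3) g=4 f=8, (3,2) g=4 f=8, (3,4) g=4 f=10, (4,2) g=3 f=8, (4,4) g=3 f=10, (5,2) g=2 f=8, (5,4) g=2 f=10, (6,4) g=1 f=10]

order=[(4,3) → (3,3)]; open=[(2,3) g=4 f=8, (3,2) g=4 f=8, (3,4) g=4 f=10, (4,2) g=3 f=8, (4,4) g=3 f=10, (5,2) g=2 f=8, (5,4) g=2 f=10, (6,4) g=1 f=10]; closed=[(3,3), (4,3), (5,3), (6,3)]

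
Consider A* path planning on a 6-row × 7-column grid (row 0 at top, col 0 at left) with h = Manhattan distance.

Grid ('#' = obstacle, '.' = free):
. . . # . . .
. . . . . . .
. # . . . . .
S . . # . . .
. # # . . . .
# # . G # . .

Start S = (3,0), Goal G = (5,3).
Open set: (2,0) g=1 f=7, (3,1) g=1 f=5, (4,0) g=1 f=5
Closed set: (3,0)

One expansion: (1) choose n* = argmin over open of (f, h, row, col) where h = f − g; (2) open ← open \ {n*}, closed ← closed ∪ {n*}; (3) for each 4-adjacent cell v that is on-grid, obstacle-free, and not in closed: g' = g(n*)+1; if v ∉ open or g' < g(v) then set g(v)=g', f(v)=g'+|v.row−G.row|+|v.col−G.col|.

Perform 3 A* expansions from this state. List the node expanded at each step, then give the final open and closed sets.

step 1: expand (3,1) (f=5, h=4) → closed; open now [(2,0) g=1 f=7, (3,2) g=2 f=5, (4,0) g=1 f=5]
step 2: expand (3,2) (f=5, h=3) → closed; open now [(2,0) g=1 f=7, (2,2) g=3 f=7, (4,0) g=1 f=5]
step 3: expand (4,0) (f=5, h=4) → closed; open now [(2,0) g=1 f=7, (2,2) g=3 f=7]

order=[(3,1) → (3,2) → (4,0)]; open=[(2,0) g=1 f=7, (2,2) g=3 f=7]; closed=[(3,0), (3,1), (3,2), (4,0)]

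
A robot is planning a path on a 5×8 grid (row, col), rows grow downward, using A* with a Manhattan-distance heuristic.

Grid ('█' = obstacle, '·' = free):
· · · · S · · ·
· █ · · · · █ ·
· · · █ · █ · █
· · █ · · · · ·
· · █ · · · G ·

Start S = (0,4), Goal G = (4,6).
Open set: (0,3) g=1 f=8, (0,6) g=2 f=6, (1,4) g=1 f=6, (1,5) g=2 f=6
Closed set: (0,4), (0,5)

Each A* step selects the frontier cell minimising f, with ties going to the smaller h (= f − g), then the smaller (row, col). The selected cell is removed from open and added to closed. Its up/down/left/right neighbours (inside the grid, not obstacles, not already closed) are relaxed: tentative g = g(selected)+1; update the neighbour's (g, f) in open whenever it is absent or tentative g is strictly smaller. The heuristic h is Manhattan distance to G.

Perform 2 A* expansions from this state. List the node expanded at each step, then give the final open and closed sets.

order=[(0,6) → (1,5)]; open=[(0,3) g=1 f=8, (0,7) g=3 f=8, (1,4) g=1 f=6]; closed=[(0,4), (0,5), (0,6), (1,5)]

step 1: expand (0,6) (f=6, h=4) → closed; open now [(0,3) g=1 f=8, (0,7) g=3 f=8, (1,4) g=1 f=6, (1,5) g=2 f=6]
step 2: expand (1,5) (f=6, h=4) → closed; open now [(0,3) g=1 f=8, (0,7) g=3 f=8, (1,4) g=1 f=6]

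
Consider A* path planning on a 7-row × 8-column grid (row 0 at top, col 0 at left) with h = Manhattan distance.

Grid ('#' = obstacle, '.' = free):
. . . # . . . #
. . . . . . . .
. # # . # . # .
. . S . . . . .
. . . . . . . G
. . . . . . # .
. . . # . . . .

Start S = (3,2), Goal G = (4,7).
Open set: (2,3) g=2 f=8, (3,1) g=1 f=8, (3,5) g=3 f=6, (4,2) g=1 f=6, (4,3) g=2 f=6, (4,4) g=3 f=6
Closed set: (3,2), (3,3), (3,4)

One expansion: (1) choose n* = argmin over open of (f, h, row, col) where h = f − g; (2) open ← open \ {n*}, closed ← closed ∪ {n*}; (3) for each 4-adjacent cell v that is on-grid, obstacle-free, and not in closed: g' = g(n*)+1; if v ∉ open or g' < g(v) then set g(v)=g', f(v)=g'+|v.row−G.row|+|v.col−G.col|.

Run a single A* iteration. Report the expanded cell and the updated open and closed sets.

expanded=(3,5); open=[(2,3) g=2 f=8, (2,5) g=4 f=8, (3,1) g=1 f=8, (3,6) g=4 f=6, (4,2) g=1 f=6, (4,3) g=2 f=6, (4,4) g=3 f=6, (4,5) g=4 f=6]; closed=[(3,2), (3,3), (3,4), (3,5)]

step 1: expand (3,5) (f=6, h=3) → closed; open now [(2,3) g=2 f=8, (2,5) g=4 f=8, (3,1) g=1 f=8, (3,6) g=4 f=6, (4,2) g=1 f=6, (4,3) g=2 f=6, (4,4) g=3 f=6, (4,5) g=4 f=6]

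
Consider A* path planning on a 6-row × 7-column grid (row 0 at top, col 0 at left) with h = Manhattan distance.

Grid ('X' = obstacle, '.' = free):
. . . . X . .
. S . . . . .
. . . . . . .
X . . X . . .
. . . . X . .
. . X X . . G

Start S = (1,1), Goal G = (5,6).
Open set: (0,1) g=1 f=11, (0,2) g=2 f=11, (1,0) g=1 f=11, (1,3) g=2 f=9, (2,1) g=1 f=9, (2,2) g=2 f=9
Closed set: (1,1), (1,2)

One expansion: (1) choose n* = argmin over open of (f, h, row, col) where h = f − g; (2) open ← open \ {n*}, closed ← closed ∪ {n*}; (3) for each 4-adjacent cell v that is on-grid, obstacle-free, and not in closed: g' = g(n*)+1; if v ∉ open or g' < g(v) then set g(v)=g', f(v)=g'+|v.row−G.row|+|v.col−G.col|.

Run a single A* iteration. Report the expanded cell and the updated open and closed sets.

expanded=(1,3); open=[(0,1) g=1 f=11, (0,2) g=2 f=11, (0,3) g=3 f=11, (1,0) g=1 f=11, (1,4) g=3 f=9, (2,1) g=1 f=9, (2,2) g=2 f=9, (2,3) g=3 f=9]; closed=[(1,1), (1,2), (1,3)]

step 1: expand (1,3) (f=9, h=7) → closed; open now [(0,1) g=1 f=11, (0,2) g=2 f=11, (0,3) g=3 f=11, (1,0) g=1 f=11, (1,4) g=3 f=9, (2,1) g=1 f=9, (2,2) g=2 f=9, (2,3) g=3 f=9]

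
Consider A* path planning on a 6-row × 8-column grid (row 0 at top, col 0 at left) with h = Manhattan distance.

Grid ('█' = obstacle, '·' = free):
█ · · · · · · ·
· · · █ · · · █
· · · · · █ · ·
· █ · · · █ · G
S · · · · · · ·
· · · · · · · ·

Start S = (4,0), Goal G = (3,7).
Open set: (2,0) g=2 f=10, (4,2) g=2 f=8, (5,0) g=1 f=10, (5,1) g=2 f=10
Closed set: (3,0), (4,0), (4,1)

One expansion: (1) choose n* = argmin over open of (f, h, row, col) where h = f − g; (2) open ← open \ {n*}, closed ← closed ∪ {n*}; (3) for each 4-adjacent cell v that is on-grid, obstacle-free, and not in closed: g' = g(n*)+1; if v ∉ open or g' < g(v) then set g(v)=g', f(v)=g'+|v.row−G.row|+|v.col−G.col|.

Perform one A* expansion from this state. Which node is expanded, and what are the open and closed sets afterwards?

step 1: expand (4,2) (f=8, h=6) → closed; open now [(2,0) g=2 f=10, (3,2) g=3 f=8, (4,3) g=3 f=8, (5,0) g=1 f=10, (5,1) g=2 f=10, (5,2) g=3 f=10]

expanded=(4,2); open=[(2,0) g=2 f=10, (3,2) g=3 f=8, (4,3) g=3 f=8, (5,0) g=1 f=10, (5,1) g=2 f=10, (5,2) g=3 f=10]; closed=[(3,0), (4,0), (4,1), (4,2)]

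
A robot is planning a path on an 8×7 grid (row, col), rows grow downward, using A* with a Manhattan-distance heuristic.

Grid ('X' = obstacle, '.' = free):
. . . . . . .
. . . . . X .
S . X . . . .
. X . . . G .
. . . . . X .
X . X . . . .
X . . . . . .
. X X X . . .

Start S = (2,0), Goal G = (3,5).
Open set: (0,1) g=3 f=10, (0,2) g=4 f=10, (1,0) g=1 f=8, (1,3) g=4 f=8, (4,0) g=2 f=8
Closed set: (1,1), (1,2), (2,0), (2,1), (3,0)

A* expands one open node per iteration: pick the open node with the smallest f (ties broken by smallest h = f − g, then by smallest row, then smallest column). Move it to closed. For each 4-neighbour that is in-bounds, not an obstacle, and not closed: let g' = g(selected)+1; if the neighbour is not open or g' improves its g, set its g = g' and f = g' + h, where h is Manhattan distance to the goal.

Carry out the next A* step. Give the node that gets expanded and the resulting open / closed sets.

expanded=(1,3); open=[(0,1) g=3 f=10, (0,2) g=4 f=10, (0,3) g=5 f=10, (1,0) g=1 f=8, (1,4) g=5 f=8, (2,3) g=5 f=8, (4,0) g=2 f=8]; closed=[(1,1), (1,2), (1,3), (2,0), (2,1), (3,0)]

step 1: expand (1,3) (f=8, h=4) → closed; open now [(0,1) g=3 f=10, (0,2) g=4 f=10, (0,3) g=5 f=10, (1,0) g=1 f=8, (1,4) g=5 f=8, (2,3) g=5 f=8, (4,0) g=2 f=8]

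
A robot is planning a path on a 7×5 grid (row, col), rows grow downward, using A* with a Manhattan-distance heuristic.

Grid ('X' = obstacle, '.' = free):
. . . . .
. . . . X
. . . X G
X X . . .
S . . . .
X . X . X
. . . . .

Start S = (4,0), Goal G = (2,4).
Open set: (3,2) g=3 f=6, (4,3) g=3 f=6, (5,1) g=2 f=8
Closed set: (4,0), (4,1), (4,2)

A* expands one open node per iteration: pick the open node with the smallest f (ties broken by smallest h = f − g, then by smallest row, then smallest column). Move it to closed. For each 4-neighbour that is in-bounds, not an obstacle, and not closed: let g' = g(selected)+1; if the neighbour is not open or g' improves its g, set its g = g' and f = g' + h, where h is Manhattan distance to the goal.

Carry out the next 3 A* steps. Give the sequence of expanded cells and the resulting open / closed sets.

step 1: expand (3,2) (f=6, h=3) → closed; open now [(2,2) g=4 f=6, (3,3) g=4 f=6, (4,3) g=3 f=6, (5,1) g=2 f=8]
step 2: expand (2,2) (f=6, h=2) → closed; open now [(1,2) g=5 f=8, (2,1) g=5 f=8, (3,3) g=4 f=6, (4,3) g=3 f=6, (5,1) g=2 f=8]
step 3: expand (3,3) (f=6, h=2) → closed; open now [(1,2) g=5 f=8, (2,1) g=5 f=8, (3,4) g=5 f=6, (4,3) g=3 f=6, (5,1) g=2 f=8]

order=[(3,2) → (2,2) → (3,3)]; open=[(1,2) g=5 f=8, (2,1) g=5 f=8, (3,4) g=5 f=6, (4,3) g=3 f=6, (5,1) g=2 f=8]; closed=[(2,2), (3,2), (3,3), (4,0), (4,1), (4,2)]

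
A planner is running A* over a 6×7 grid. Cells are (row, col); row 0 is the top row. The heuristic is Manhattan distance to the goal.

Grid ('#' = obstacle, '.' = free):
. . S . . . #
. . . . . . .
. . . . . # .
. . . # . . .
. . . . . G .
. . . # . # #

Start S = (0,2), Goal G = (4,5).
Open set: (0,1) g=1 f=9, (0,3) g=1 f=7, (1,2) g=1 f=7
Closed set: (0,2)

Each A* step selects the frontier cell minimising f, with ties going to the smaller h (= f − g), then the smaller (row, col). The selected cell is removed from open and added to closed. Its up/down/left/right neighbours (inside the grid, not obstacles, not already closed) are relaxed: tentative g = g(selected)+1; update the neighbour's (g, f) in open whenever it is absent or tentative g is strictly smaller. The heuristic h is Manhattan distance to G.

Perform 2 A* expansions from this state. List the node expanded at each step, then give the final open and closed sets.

order=[(0,3) → (0,4)]; open=[(0,1) g=1 f=9, (0,5) g=3 f=7, (1,2) g=1 f=7, (1,3) g=2 f=7, (1,4) g=3 f=7]; closed=[(0,2), (0,3), (0,4)]

step 1: expand (0,3) (f=7, h=6) → closed; open now [(0,1) g=1 f=9, (0,4) g=2 f=7, (1,2) g=1 f=7, (1,3) g=2 f=7]
step 2: expand (0,4) (f=7, h=5) → closed; open now [(0,1) g=1 f=9, (0,5) g=3 f=7, (1,2) g=1 f=7, (1,3) g=2 f=7, (1,4) g=3 f=7]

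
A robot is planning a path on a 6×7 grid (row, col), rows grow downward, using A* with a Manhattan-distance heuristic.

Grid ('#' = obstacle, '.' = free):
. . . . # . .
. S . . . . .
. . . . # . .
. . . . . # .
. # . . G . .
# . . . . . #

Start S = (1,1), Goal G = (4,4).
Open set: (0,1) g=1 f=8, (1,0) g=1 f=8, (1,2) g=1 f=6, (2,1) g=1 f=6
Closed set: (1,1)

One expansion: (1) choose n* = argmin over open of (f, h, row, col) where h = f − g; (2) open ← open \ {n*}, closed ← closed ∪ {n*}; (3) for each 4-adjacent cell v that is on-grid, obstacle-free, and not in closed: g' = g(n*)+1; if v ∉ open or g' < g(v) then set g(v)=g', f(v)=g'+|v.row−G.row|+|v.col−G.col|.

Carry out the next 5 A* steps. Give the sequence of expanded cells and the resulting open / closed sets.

step 1: expand (1,2) (f=6, h=5) → closed; open now [(0,1) g=1 f=8, (0,2) g=2 f=8, (1,0) g=1 f=8, (1,3) g=2 f=6, (2,1) g=1 f=6, (2,2) g=2 f=6]
step 2: expand (1,3) (f=6, h=4) → closed; open now [(0,1) g=1 f=8, (0,2) g=2 f=8, (0,3) g=3 f=8, (1,0) g=1 f=8, (1,4) g=3 f=6, (2,1) g=1 f=6, (2,2) g=2 f=6, (2,3) g=3 f=6]
step 3: expand (1,4) (f=6, h=3) → closed; open now [(0,1) g=1 f=8, (0,2) g=2 f=8, (0,3) g=3 f=8, (1,0) g=1 f=8, (1,5) g=4 f=8, (2,1) g=1 f=6, (2,2) g=2 f=6, (2,3) g=3 f=6]
step 4: expand (2,3) (f=6, h=3) → closed; open now [(0,1) g=1 f=8, (0,2) g=2 f=8, (0,3) g=3 f=8, (1,0) g=1 f=8, (1,5) g=4 f=8, (2,1) g=1 f=6, (2,2) g=2 f=6, (3,3) g=4 f=6]
step 5: expand (3,3) (f=6, h=2) → closed; open now [(0,1) g=1 f=8, (0,2) g=2 f=8, (0,3) g=3 f=8, (1,0) g=1 f=8, (1,5) g=4 f=8, (2,1) g=1 f=6, (2,2) g=2 f=6, (3,2) g=5 f=8, (3,4) g=5 f=6, (4,3) g=5 f=6]

order=[(1,2) → (1,3) → (1,4) → (2,3) → (3,3)]; open=[(0,1) g=1 f=8, (0,2) g=2 f=8, (0,3) g=3 f=8, (1,0) g=1 f=8, (1,5) g=4 f=8, (2,1) g=1 f=6, (2,2) g=2 f=6, (3,2) g=5 f=8, (3,4) g=5 f=6, (4,3) g=5 f=6]; closed=[(1,1), (1,2), (1,3), (1,4), (2,3), (3,3)]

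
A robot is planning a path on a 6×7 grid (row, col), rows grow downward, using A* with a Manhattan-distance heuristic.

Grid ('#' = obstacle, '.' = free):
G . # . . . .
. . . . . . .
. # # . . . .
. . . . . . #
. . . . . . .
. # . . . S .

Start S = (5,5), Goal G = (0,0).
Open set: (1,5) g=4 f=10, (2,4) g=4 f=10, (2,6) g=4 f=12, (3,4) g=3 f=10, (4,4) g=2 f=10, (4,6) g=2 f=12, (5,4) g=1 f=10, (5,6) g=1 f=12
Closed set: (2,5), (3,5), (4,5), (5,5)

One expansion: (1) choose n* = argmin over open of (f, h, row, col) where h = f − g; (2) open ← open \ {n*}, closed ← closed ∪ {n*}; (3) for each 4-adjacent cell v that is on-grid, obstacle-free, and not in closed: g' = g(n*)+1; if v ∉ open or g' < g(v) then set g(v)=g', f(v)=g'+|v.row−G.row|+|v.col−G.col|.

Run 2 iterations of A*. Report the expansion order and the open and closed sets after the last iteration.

order=[(1,5) → (0,5)]; open=[(0,4) g=6 f=10, (0,6) g=6 f=12, (1,4) g=5 f=10, (1,6) g=5 f=12, (2,4) g=4 f=10, (2,6) g=4 f=12, (3,4) g=3 f=10, (4,4) g=2 f=10, (4,6) g=2 f=12, (5,4) g=1 f=10, (5,6) g=1 f=12]; closed=[(0,5), (1,5), (2,5), (3,5), (4,5), (5,5)]

step 1: expand (1,5) (f=10, h=6) → closed; open now [(0,5) g=5 f=10, (1,4) g=5 f=10, (1,6) g=5 f=12, (2,4) g=4 f=10, (2,6) g=4 f=12, (3,4) g=3 f=10, (4,4) g=2 f=10, (4,6) g=2 f=12, (5,4) g=1 f=10, (5,6) g=1 f=12]
step 2: expand (0,5) (f=10, h=5) → closed; open now [(0,4) g=6 f=10, (0,6) g=6 f=12, (1,4) g=5 f=10, (1,6) g=5 f=12, (2,4) g=4 f=10, (2,6) g=4 f=12, (3,4) g=3 f=10, (4,4) g=2 f=10, (4,6) g=2 f=12, (5,4) g=1 f=10, (5,6) g=1 f=12]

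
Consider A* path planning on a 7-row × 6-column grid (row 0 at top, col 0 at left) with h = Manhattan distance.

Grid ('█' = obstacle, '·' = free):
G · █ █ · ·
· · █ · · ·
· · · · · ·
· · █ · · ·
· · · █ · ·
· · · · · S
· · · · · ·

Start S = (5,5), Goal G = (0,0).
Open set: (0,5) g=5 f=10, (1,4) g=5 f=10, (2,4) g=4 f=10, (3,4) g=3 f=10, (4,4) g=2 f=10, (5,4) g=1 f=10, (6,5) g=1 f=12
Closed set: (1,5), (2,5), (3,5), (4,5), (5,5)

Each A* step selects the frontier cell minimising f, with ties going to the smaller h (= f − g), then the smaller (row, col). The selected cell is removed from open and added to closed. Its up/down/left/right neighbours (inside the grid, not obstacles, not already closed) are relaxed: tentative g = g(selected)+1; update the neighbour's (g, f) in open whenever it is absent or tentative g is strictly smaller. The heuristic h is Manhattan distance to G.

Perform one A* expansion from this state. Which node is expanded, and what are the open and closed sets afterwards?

step 1: expand (0,5) (f=10, h=5) → closed; open now [(0,4) g=6 f=10, (1,4) g=5 f=10, (2,4) g=4 f=10, (3,4) g=3 f=10, (4,4) g=2 f=10, (5,4) g=1 f=10, (6,5) g=1 f=12]

expanded=(0,5); open=[(0,4) g=6 f=10, (1,4) g=5 f=10, (2,4) g=4 f=10, (3,4) g=3 f=10, (4,4) g=2 f=10, (5,4) g=1 f=10, (6,5) g=1 f=12]; closed=[(0,5), (1,5), (2,5), (3,5), (4,5), (5,5)]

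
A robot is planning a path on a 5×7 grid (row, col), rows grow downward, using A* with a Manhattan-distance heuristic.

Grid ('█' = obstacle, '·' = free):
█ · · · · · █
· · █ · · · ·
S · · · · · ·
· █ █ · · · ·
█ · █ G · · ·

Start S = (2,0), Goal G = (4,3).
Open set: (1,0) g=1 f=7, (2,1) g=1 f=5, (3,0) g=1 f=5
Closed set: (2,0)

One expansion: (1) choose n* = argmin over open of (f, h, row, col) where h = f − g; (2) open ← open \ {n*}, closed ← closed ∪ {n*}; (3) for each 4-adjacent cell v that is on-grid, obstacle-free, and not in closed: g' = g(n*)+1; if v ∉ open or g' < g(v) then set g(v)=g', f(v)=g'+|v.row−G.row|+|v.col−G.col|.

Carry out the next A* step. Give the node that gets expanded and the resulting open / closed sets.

step 1: expand (2,1) (f=5, h=4) → closed; open now [(1,0) g=1 f=7, (1,1) g=2 f=7, (2,2) g=2 f=5, (3,0) g=1 f=5]

expanded=(2,1); open=[(1,0) g=1 f=7, (1,1) g=2 f=7, (2,2) g=2 f=5, (3,0) g=1 f=5]; closed=[(2,0), (2,1)]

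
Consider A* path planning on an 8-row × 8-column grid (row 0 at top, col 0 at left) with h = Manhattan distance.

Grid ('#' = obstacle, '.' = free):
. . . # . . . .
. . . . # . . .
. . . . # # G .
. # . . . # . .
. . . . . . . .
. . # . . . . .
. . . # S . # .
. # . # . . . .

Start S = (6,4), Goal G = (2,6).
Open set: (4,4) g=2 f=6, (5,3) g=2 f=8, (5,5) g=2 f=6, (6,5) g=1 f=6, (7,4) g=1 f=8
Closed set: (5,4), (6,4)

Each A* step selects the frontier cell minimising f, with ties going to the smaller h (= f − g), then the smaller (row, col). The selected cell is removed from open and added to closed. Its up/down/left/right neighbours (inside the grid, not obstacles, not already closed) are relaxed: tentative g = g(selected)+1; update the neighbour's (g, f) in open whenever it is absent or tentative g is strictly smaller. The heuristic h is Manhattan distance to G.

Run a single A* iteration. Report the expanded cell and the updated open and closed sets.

step 1: expand (4,4) (f=6, h=4) → closed; open now [(3,4) g=3 f=6, (4,3) g=3 f=8, (4,5) g=3 f=6, (5,3) g=2 f=8, (5,5) g=2 f=6, (6,5) g=1 f=6, (7,4) g=1 f=8]

expanded=(4,4); open=[(3,4) g=3 f=6, (4,3) g=3 f=8, (4,5) g=3 f=6, (5,3) g=2 f=8, (5,5) g=2 f=6, (6,5) g=1 f=6, (7,4) g=1 f=8]; closed=[(4,4), (5,4), (6,4)]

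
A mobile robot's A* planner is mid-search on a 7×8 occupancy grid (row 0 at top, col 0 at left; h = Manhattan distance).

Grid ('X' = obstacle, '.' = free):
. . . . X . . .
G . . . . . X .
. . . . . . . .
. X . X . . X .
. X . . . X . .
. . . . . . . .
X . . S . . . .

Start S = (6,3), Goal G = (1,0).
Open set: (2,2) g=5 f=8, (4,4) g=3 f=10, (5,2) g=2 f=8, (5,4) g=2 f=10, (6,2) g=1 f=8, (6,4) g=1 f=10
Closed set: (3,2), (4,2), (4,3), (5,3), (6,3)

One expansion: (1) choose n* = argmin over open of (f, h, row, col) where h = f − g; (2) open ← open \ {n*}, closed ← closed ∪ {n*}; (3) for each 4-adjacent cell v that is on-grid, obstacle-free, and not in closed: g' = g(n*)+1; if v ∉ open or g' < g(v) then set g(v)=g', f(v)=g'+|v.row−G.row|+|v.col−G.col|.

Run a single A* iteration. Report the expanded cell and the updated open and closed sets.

step 1: expand (2,2) (f=8, h=3) → closed; open now [(1,2) g=6 f=8, (2,1) g=6 f=8, (2,3) g=6 f=10, (4,4) g=3 f=10, (5,2) g=2 f=8, (5,4) g=2 f=10, (6,2) g=1 f=8, (6,4) g=1 f=10]

expanded=(2,2); open=[(1,2) g=6 f=8, (2,1) g=6 f=8, (2,3) g=6 f=10, (4,4) g=3 f=10, (5,2) g=2 f=8, (5,4) g=2 f=10, (6,2) g=1 f=8, (6,4) g=1 f=10]; closed=[(2,2), (3,2), (4,2), (4,3), (5,3), (6,3)]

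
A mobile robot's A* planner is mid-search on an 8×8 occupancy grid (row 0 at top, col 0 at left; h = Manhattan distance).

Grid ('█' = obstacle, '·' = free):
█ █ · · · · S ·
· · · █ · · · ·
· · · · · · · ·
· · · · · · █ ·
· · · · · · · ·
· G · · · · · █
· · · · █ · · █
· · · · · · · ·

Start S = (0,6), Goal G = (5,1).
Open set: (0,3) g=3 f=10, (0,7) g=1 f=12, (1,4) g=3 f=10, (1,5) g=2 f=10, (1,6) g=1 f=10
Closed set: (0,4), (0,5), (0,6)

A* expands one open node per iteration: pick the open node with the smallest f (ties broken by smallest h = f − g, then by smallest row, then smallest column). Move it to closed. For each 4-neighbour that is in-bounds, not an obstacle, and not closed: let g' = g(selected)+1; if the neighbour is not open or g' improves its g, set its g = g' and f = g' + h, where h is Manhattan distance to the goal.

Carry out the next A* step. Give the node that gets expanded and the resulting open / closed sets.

expanded=(0,3); open=[(0,2) g=4 f=10, (0,7) g=1 f=12, (1,4) g=3 f=10, (1,5) g=2 f=10, (1,6) g=1 f=10]; closed=[(0,3), (0,4), (0,5), (0,6)]

step 1: expand (0,3) (f=10, h=7) → closed; open now [(0,2) g=4 f=10, (0,7) g=1 f=12, (1,4) g=3 f=10, (1,5) g=2 f=10, (1,6) g=1 f=10]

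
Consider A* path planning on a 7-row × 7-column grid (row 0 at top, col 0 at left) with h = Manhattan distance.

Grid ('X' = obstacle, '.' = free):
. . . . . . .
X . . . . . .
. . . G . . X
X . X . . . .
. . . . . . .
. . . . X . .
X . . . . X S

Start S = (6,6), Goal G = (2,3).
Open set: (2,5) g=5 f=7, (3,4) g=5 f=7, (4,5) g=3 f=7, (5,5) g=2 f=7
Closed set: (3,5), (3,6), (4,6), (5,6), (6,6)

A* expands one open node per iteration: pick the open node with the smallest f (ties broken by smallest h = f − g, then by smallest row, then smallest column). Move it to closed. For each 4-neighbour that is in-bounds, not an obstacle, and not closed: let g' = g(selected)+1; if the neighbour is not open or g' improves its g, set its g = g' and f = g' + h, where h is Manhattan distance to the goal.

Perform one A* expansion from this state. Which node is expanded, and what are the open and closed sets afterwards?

step 1: expand (2,5) (f=7, h=2) → closed; open now [(1,5) g=6 f=9, (2,4) g=6 f=7, (3,4) g=5 f=7, (4,5) g=3 f=7, (5,5) g=2 f=7]

expanded=(2,5); open=[(1,5) g=6 f=9, (2,4) g=6 f=7, (3,4) g=5 f=7, (4,5) g=3 f=7, (5,5) g=2 f=7]; closed=[(2,5), (3,5), (3,6), (4,6), (5,6), (6,6)]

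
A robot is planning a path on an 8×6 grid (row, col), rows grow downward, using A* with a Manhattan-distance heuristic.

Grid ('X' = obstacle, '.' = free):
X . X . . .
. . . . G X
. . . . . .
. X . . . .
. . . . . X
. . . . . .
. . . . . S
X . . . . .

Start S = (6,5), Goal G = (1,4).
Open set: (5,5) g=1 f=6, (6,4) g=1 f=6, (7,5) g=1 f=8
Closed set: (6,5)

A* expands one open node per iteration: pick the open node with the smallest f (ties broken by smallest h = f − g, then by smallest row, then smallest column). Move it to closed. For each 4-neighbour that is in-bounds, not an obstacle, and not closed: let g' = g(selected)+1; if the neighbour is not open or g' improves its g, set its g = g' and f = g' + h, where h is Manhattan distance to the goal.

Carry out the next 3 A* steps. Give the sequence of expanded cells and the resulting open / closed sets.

order=[(5,5) → (5,4) → (4,4)]; open=[(3,4) g=4 f=6, (4,3) g=4 f=8, (5,3) g=3 f=8, (6,4) g=1 f=6, (7,5) g=1 f=8]; closed=[(4,4), (5,4), (5,5), (6,5)]

step 1: expand (5,5) (f=6, h=5) → closed; open now [(5,4) g=2 f=6, (6,4) g=1 f=6, (7,5) g=1 f=8]
step 2: expand (5,4) (f=6, h=4) → closed; open now [(4,4) g=3 f=6, (5,3) g=3 f=8, (6,4) g=1 f=6, (7,5) g=1 f=8]
step 3: expand (4,4) (f=6, h=3) → closed; open now [(3,4) g=4 f=6, (4,3) g=4 f=8, (5,3) g=3 f=8, (6,4) g=1 f=6, (7,5) g=1 f=8]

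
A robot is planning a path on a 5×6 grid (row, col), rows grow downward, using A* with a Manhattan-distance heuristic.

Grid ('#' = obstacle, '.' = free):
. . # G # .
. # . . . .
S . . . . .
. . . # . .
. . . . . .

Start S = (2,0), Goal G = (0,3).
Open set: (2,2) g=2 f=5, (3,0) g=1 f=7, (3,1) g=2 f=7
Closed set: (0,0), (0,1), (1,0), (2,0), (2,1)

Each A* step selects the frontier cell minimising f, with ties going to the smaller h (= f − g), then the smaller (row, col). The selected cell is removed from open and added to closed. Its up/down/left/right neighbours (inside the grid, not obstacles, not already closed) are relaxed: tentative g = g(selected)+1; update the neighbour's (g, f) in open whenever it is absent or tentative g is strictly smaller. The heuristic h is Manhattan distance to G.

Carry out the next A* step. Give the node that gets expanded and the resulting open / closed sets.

step 1: expand (2,2) (f=5, h=3) → closed; open now [(1,2) g=3 f=5, (2,3) g=3 f=5, (3,0) g=1 f=7, (3,1) g=2 f=7, (3,2) g=3 f=7]

expanded=(2,2); open=[(1,2) g=3 f=5, (2,3) g=3 f=5, (3,0) g=1 f=7, (3,1) g=2 f=7, (3,2) g=3 f=7]; closed=[(0,0), (0,1), (1,0), (2,0), (2,1), (2,2)]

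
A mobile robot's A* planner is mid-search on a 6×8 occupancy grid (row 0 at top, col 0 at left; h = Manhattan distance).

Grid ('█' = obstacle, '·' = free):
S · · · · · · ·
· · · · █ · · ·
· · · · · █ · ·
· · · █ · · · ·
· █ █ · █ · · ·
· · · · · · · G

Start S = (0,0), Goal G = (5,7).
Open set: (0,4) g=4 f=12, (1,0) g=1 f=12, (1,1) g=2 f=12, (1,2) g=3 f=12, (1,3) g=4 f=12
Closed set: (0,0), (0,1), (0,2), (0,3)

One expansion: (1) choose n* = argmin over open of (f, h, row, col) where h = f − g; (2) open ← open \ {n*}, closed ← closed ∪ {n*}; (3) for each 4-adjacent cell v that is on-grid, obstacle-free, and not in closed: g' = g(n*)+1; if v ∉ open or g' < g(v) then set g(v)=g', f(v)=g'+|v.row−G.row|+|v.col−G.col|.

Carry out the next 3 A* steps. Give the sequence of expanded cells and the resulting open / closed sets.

step 1: expand (0,4) (f=12, h=8) → closed; open now [(0,5) g=5 f=12, (1,0) g=1 f=12, (1,1) g=2 f=12, (1,2) g=3 f=12, (1,3) g=4 f=12]
step 2: expand (0,5) (f=12, h=7) → closed; open now [(0,6) g=6 f=12, (1,0) g=1 f=12, (1,1) g=2 f=12, (1,2) g=3 f=12, (1,3) g=4 f=12, (1,5) g=6 f=12]
step 3: expand (0,6) (f=12, h=6) → closed; open now [(0,7) g=7 f=12, (1,0) g=1 f=12, (1,1) g=2 f=12, (1,2) g=3 f=12, (1,3) g=4 f=12, (1,5) g=6 f=12, (1,6) g=7 f=12]

order=[(0,4) → (0,5) → (0,6)]; open=[(0,7) g=7 f=12, (1,0) g=1 f=12, (1,1) g=2 f=12, (1,2) g=3 f=12, (1,3) g=4 f=12, (1,5) g=6 f=12, (1,6) g=7 f=12]; closed=[(0,0), (0,1), (0,2), (0,3), (0,4), (0,5), (0,6)]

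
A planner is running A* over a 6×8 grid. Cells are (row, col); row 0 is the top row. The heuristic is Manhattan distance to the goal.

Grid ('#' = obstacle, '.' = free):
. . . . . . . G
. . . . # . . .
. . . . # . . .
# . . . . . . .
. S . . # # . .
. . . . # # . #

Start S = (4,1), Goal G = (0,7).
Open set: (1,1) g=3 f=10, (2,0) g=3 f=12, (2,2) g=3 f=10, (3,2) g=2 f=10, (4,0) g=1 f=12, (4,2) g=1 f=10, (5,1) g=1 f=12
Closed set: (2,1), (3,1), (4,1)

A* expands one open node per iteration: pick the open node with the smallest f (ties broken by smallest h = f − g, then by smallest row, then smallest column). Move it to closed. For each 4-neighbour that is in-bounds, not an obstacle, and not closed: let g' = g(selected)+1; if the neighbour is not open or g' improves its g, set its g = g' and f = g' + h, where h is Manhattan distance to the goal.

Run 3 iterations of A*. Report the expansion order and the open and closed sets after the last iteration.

step 1: expand (1,1) (f=10, h=7) → closed; open now [(0,1) g=4 f=10, (1,0) g=4 f=12, (1,2) g=4 f=10, (2,0) g=3 f=12, (2,2) g=3 f=10, (3,2) g=2 f=10, (4,0) g=1 f=12, (4,2) g=1 f=10, (5,1) g=1 f=12]
step 2: expand (0,1) (f=10, h=6) → closed; open now [(0,0) g=5 f=12, (0,2) g=5 f=10, (1,0) g=4 f=12, (1,2) g=4 f=10, (2,0) g=3 f=12, (2,2) g=3 f=10, (3,2) g=2 f=10, (4,0) g=1 f=12, (4,2) g=1 f=10, (5,1) g=1 f=12]
step 3: expand (0,2) (f=10, h=5) → closed; open now [(0,0) g=5 f=12, (0,3) g=6 f=10, (1,0) g=4 f=12, (1,2) g=4 f=10, (2,0) g=3 f=12, (2,2) g=3 f=10, (3,2) g=2 f=10, (4,0) g=1 f=12, (4,2) g=1 f=10, (5,1) g=1 f=12]

order=[(1,1) → (0,1) → (0,2)]; open=[(0,0) g=5 f=12, (0,3) g=6 f=10, (1,0) g=4 f=12, (1,2) g=4 f=10, (2,0) g=3 f=12, (2,2) g=3 f=10, (3,2) g=2 f=10, (4,0) g=1 f=12, (4,2) g=1 f=10, (5,1) g=1 f=12]; closed=[(0,1), (0,2), (1,1), (2,1), (3,1), (4,1)]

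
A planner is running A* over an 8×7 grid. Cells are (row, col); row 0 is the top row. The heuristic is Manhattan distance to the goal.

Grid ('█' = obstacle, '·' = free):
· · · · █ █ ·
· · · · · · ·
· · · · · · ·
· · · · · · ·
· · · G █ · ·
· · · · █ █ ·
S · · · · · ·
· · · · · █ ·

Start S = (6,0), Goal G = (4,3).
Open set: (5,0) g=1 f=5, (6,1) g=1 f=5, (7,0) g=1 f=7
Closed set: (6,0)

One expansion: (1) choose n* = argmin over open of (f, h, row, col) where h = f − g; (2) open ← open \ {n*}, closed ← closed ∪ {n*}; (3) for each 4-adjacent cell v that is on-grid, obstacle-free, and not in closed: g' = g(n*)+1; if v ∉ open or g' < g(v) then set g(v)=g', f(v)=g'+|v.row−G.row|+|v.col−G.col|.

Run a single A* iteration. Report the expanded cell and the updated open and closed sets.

expanded=(5,0); open=[(4,0) g=2 f=5, (5,1) g=2 f=5, (6,1) g=1 f=5, (7,0) g=1 f=7]; closed=[(5,0), (6,0)]

step 1: expand (5,0) (f=5, h=4) → closed; open now [(4,0) g=2 f=5, (5,1) g=2 f=5, (6,1) g=1 f=5, (7,0) g=1 f=7]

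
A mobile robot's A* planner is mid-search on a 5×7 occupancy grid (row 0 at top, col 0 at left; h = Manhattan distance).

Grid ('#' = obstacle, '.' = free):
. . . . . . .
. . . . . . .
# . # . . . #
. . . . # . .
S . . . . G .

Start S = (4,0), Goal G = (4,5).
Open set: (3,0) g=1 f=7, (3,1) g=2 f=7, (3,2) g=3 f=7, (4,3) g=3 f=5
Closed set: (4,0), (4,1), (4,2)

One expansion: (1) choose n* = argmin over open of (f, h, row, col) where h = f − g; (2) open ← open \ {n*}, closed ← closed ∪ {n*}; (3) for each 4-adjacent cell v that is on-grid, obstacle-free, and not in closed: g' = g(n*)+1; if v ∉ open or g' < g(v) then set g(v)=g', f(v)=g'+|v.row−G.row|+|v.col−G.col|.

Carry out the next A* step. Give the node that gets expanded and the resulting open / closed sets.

step 1: expand (4,3) (f=5, h=2) → closed; open now [(3,0) g=1 f=7, (3,1) g=2 f=7, (3,2) g=3 f=7, (3,3) g=4 f=7, (4,4) g=4 f=5]

expanded=(4,3); open=[(3,0) g=1 f=7, (3,1) g=2 f=7, (3,2) g=3 f=7, (3,3) g=4 f=7, (4,4) g=4 f=5]; closed=[(4,0), (4,1), (4,2), (4,3)]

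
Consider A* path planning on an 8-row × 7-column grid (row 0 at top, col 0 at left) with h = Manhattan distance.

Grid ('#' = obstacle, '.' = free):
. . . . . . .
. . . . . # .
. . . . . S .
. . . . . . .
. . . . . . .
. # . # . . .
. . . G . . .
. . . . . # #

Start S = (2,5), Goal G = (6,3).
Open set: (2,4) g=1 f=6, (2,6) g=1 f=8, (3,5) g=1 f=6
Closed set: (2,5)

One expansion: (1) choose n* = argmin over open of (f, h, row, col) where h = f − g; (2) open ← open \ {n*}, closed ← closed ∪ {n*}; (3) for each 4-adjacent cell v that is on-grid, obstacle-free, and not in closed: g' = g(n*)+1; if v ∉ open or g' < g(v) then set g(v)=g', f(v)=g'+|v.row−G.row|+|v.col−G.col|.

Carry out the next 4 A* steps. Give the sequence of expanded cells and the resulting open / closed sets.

order=[(2,4) → (2,3) → (3,3) → (4,3)]; open=[(1,3) g=3 f=8, (1,4) g=2 f=8, (2,2) g=3 f=8, (2,6) g=1 f=8, (3,2) g=4 f=8, (3,4) g=2 f=6, (3,5) g=1 f=6, (4,2) g=5 f=8, (4,4) g=5 f=8]; closed=[(2,3), (2,4), (2,5), (3,3), (4,3)]

step 1: expand (2,4) (f=6, h=5) → closed; open now [(1,4) g=2 f=8, (2,3) g=2 f=6, (2,6) g=1 f=8, (3,4) g=2 f=6, (3,5) g=1 f=6]
step 2: expand (2,3) (f=6, h=4) → closed; open now [(1,3) g=3 f=8, (1,4) g=2 f=8, (2,2) g=3 f=8, (2,6) g=1 f=8, (3,3) g=3 f=6, (3,4) g=2 f=6, (3,5) g=1 f=6]
step 3: expand (3,3) (f=6, h=3) → closed; open now [(1,3) g=3 f=8, (1,4) g=2 f=8, (2,2) g=3 f=8, (2,6) g=1 f=8, (3,2) g=4 f=8, (3,4) g=2 f=6, (3,5) g=1 f=6, (4,3) g=4 f=6]
step 4: expand (4,3) (f=6, h=2) → closed; open now [(1,3) g=3 f=8, (1,4) g=2 f=8, (2,2) g=3 f=8, (2,6) g=1 f=8, (3,2) g=4 f=8, (3,4) g=2 f=6, (3,5) g=1 f=6, (4,2) g=5 f=8, (4,4) g=5 f=8]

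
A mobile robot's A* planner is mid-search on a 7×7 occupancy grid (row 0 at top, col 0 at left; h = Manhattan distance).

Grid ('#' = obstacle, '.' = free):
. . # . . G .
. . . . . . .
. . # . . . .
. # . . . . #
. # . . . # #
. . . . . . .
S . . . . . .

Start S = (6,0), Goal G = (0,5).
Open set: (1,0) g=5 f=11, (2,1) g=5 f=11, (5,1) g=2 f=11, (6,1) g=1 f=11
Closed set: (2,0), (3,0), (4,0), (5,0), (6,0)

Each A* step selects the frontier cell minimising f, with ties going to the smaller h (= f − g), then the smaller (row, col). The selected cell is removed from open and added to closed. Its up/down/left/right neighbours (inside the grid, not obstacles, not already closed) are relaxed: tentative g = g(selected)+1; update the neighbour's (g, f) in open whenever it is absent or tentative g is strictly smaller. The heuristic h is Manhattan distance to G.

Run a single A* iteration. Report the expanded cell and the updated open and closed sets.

step 1: expand (1,0) (f=11, h=6) → closed; open now [(0,0) g=6 f=11, (1,1) g=6 f=11, (2,1) g=5 f=11, (5,1) g=2 f=11, (6,1) g=1 f=11]

expanded=(1,0); open=[(0,0) g=6 f=11, (1,1) g=6 f=11, (2,1) g=5 f=11, (5,1) g=2 f=11, (6,1) g=1 f=11]; closed=[(1,0), (2,0), (3,0), (4,0), (5,0), (6,0)]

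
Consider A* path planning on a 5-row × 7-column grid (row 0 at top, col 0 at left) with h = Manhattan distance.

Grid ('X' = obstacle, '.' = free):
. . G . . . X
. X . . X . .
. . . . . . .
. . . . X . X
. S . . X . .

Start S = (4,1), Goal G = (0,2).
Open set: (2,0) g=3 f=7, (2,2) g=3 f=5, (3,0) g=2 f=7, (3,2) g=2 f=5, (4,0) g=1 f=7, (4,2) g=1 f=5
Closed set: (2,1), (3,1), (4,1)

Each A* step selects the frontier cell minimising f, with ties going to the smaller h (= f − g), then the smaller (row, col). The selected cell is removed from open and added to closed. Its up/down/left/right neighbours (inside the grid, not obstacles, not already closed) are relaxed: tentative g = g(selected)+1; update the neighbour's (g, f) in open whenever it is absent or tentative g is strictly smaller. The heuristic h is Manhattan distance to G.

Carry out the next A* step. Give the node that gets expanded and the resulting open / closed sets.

expanded=(2,2); open=[(1,2) g=4 f=5, (2,0) g=3 f=7, (2,3) g=4 f=7, (3,0) g=2 f=7, (3,2) g=2 f=5, (4,0) g=1 f=7, (4,2) g=1 f=5]; closed=[(2,1), (2,2), (3,1), (4,1)]

step 1: expand (2,2) (f=5, h=2) → closed; open now [(1,2) g=4 f=5, (2,0) g=3 f=7, (2,3) g=4 f=7, (3,0) g=2 f=7, (3,2) g=2 f=5, (4,0) g=1 f=7, (4,2) g=1 f=5]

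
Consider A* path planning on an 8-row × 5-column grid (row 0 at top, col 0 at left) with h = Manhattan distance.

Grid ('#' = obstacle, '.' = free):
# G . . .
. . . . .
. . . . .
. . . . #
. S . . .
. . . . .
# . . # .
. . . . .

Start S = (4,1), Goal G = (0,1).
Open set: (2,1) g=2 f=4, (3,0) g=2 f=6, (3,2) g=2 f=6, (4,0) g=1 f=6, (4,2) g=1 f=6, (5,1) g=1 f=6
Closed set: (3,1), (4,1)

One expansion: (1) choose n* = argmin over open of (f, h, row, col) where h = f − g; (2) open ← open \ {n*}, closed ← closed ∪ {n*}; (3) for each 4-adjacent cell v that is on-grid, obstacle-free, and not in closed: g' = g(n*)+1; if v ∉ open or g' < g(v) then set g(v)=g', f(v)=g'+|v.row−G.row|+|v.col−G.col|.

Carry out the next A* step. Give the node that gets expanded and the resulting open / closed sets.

step 1: expand (2,1) (f=4, h=2) → closed; open now [(1,1) g=3 f=4, (2,0) g=3 f=6, (2,2) g=3 f=6, (3,0) g=2 f=6, (3,2) g=2 f=6, (4,0) g=1 f=6, (4,2) g=1 f=6, (5,1) g=1 f=6]

expanded=(2,1); open=[(1,1) g=3 f=4, (2,0) g=3 f=6, (2,2) g=3 f=6, (3,0) g=2 f=6, (3,2) g=2 f=6, (4,0) g=1 f=6, (4,2) g=1 f=6, (5,1) g=1 f=6]; closed=[(2,1), (3,1), (4,1)]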